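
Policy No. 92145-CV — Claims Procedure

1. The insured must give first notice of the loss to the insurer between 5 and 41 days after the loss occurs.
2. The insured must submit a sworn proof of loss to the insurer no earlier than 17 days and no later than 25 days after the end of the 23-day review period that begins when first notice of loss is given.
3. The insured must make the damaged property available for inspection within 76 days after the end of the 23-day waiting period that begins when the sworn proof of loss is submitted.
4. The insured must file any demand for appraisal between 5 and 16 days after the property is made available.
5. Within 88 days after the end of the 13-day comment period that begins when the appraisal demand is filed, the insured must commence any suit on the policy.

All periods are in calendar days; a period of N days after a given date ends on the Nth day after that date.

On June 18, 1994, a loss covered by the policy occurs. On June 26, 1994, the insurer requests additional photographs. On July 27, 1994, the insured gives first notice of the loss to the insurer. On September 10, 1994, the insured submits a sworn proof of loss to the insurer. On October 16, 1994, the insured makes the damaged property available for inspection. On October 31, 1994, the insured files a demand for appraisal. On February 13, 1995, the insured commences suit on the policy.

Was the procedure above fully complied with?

No

Step 1 — 5 and 41 days from June 18, 1994 (when the loss occurs) are June 23, 1994 and July 29, 1994 respectively; done July 27, 1994, which is between those dates.
Step 2 — 17 and 25 days from August 19, 1994 (end of the 23-day review period, which began when first notice of loss is given on July 27, 1994) are September 5, 1994 and September 13, 1994 respectively; done September 10, 1994 — within the window.
Step 3 — counting 76 days from October 3, 1994 (end of the 23-day waiting period, which began when the sworn proof of loss is submitted on September 10, 1994) gives a deadline of December 18, 1994; completed October 16, 1994, before the deadline.
Step 4 — 5 and 16 days from October 16, 1994 (when the property is made available) are October 21, 1994 and November 1, 1994 respectively; done October 31, 1994, which is between those dates.
Step 5 — counting 88 days from November 13, 1994 (end of the 13-day comment period, which began when the appraisal demand is filed on October 31, 1994) gives a deadline of February 9, 1995; not done until February 13, 1995, 4 days after the deadline.
The analysis stops there.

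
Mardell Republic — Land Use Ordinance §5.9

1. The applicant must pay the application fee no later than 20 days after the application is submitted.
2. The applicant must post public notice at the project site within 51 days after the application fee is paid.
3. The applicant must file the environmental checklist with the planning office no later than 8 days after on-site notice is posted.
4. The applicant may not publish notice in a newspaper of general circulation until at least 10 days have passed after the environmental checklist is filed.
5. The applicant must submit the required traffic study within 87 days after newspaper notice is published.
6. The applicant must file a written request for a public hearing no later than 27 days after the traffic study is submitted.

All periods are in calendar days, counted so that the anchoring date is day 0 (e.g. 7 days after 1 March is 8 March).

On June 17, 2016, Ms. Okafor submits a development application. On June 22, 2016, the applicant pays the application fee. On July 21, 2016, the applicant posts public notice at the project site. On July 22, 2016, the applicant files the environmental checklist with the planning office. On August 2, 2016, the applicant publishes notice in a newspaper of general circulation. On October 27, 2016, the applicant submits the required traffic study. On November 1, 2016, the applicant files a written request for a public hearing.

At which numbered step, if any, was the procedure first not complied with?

(1) due by June 17, 2016 + 20 days = July 7, 2016; done June 22, 2016 — timely.
(2) due by June 22, 2016 + 51 days = August 12, 2016; completed July 21, 2016, before the deadline.
(3) due by July 21, 2016 + 8 days = July 29, 2016; completed July 22, 2016, before the deadline.
(4) permitted from July 22, 2016 + 10 days = August 1, 2016 onward; August 2, 2016 is on or after that date.
(5) due by August 2, 2016 + 87 days = October 28, 2016; completed October 27, 2016, before the deadline.
(6) due by October 27, 2016 + 27 days = November 23, 2016; November 1, 2016 is within that limit.

None — every step was satisfied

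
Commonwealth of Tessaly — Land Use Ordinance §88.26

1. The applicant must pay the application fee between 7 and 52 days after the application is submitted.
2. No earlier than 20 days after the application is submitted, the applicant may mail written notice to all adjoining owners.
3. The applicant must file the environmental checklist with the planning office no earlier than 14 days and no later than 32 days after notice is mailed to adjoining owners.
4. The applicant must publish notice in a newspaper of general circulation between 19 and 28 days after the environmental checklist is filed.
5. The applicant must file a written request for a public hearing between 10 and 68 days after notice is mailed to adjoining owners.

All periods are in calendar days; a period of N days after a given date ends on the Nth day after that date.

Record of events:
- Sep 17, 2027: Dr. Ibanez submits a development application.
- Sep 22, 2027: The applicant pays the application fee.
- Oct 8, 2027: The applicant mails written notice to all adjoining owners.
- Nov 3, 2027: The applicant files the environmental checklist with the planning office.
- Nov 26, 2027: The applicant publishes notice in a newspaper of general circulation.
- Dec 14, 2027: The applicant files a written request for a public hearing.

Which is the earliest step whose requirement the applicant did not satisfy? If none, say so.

Step 1

(1) the permitted window runs from Sep 17, 2027 + 7 = Sep 24, 2027 to Sep 17, 2027 + 52 = Nov 8, 2027; Sep 22, 2027 is 2 days too early.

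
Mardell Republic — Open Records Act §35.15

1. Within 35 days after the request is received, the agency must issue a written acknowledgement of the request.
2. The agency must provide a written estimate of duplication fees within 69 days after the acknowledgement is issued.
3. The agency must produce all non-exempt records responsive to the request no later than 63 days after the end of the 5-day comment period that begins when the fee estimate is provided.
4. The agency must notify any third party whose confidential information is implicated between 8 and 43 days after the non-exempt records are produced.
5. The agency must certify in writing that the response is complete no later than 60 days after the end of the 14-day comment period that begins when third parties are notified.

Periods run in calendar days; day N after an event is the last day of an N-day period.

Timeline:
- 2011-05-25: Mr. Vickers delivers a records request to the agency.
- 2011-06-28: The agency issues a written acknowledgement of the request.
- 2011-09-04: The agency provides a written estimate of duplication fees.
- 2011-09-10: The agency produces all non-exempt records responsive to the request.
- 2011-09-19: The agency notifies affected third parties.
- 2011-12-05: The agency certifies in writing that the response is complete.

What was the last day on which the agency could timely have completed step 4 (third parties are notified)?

2011-10-23

Step 4 runs from 2011-09-10, when the non-exempt records are produced. The window is 8–43 days after 2011-09-10; it closes on 2011-10-23.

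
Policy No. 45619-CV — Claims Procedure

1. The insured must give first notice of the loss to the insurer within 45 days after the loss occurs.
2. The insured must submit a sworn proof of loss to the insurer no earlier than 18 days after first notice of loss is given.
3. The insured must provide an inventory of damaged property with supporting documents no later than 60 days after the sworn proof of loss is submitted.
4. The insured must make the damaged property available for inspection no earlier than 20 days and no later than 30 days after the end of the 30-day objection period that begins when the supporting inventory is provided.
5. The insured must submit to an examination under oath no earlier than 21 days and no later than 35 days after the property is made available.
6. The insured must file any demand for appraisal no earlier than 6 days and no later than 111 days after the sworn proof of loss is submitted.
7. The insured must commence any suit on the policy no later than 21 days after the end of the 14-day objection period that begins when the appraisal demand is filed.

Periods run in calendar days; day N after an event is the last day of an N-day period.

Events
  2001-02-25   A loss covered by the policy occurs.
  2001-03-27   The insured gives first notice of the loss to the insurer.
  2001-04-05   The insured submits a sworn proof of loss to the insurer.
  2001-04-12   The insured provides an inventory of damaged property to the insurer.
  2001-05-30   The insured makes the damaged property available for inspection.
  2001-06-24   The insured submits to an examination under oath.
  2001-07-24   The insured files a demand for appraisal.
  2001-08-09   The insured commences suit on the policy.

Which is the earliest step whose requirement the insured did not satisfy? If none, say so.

Step 1 — counting 45 days from 2001-02-25 (when the loss occurs) gives a deadline of 2001-04-11; 2001-03-27 is within that limit.
Step 2 — must wait 18 days from 2001-03-27 (when first notice of loss is given), so not before 2001-04-14; 2001-04-05 is 9 days before the earliest permitted date.

Step 2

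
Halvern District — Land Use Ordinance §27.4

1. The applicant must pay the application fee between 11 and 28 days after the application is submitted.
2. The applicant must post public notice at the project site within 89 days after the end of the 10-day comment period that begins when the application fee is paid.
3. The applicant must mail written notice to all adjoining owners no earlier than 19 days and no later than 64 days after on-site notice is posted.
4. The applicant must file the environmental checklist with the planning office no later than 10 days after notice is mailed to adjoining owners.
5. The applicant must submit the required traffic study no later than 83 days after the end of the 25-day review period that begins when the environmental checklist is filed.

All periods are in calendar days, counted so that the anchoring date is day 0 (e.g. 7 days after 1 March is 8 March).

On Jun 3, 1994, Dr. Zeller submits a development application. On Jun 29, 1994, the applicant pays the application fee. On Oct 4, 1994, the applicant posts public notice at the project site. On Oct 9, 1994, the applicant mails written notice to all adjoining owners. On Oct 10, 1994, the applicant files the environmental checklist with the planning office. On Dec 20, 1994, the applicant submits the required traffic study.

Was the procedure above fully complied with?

Step 1: the window is 11–28 days after Jun 3, 1994 (when the application is submitted), so Jun 14, 1994 through Jul 1, 1994; Jun 29, 1994 falls inside that range.
Step 2: 89 days after Jul 9, 1994 (end of the 10-day comment period, which began when the application fee is paid on Jun 29, 1994) is Oct 6, 1994; done Oct 4, 1994 — timely.
Step 3: the window is 19–64 days after Oct 4, 1994 (when on-site notice is posted), so Oct 23, 1994 through Dec 7, 1994; Oct 9, 1994 is 14 days too early.
That is the first point of non-compliance.

No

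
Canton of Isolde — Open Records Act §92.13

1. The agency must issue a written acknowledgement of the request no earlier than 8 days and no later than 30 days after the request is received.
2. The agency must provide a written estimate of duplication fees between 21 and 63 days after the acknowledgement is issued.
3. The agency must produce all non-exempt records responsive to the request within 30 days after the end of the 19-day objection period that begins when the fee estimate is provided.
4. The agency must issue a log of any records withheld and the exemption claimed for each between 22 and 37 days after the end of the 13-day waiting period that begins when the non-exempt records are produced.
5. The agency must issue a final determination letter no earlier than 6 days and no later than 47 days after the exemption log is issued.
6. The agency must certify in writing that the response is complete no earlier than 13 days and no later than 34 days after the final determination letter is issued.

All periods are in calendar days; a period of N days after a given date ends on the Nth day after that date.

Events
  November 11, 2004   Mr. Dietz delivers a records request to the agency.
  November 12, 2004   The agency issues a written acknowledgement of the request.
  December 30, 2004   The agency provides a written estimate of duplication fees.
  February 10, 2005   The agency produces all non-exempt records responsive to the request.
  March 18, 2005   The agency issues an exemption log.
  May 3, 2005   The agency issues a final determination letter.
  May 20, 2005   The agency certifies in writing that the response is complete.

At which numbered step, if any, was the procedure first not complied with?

Step 1

Step 1 — 8 and 30 days from November 11, 2004 (when the request is received) are November 19, 2004 and December 11, 2004 respectively; November 12, 2004 is 7 days too early.
No need to go further; step 1 was not satisfied.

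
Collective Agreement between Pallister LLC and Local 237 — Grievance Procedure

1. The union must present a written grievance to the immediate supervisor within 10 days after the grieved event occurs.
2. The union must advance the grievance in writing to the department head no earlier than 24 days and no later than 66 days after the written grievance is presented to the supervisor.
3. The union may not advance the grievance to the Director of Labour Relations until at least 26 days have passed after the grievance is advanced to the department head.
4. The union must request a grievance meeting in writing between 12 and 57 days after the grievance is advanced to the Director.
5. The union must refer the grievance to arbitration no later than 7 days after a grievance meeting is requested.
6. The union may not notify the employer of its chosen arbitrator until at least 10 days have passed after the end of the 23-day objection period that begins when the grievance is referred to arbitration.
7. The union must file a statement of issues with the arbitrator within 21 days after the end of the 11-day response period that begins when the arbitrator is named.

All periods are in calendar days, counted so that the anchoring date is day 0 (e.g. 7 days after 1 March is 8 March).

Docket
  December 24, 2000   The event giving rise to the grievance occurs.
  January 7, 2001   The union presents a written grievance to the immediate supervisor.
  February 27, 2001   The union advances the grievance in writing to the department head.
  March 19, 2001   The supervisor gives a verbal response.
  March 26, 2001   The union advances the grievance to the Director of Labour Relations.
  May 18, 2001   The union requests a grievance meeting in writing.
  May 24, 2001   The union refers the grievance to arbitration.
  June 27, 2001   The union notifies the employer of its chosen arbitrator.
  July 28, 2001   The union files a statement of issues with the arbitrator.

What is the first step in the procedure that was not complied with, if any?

(1) due by December 24, 2000 + 10 days = January 3, 2001; done January 7, 2001 — 4 days late.

Step 1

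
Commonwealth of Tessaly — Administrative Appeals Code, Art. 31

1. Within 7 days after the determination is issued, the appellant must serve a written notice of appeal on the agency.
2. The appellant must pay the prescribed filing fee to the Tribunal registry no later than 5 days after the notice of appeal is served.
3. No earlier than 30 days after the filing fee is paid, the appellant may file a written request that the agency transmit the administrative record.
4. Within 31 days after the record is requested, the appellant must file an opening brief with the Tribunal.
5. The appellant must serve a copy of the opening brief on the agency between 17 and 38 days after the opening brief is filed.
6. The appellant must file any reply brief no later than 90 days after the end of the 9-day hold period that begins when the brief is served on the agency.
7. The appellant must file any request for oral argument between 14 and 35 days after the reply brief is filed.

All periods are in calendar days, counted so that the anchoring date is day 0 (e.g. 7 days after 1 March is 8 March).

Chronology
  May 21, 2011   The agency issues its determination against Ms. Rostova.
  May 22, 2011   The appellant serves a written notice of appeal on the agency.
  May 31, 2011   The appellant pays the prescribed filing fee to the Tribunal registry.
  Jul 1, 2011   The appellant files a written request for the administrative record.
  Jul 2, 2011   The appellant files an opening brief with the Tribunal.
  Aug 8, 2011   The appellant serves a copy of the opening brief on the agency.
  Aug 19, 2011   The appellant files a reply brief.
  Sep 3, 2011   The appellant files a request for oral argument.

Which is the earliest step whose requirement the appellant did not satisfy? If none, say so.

Step 2

(1) due by May 21, 2011 + 7 days = May 28, 2011; May 22, 2011 is within that limit.
(2) due by May 22, 2011 + 5 days = May 27, 2011; May 31, 2011 misses that deadline by 4 days.
Later steps need not be reached.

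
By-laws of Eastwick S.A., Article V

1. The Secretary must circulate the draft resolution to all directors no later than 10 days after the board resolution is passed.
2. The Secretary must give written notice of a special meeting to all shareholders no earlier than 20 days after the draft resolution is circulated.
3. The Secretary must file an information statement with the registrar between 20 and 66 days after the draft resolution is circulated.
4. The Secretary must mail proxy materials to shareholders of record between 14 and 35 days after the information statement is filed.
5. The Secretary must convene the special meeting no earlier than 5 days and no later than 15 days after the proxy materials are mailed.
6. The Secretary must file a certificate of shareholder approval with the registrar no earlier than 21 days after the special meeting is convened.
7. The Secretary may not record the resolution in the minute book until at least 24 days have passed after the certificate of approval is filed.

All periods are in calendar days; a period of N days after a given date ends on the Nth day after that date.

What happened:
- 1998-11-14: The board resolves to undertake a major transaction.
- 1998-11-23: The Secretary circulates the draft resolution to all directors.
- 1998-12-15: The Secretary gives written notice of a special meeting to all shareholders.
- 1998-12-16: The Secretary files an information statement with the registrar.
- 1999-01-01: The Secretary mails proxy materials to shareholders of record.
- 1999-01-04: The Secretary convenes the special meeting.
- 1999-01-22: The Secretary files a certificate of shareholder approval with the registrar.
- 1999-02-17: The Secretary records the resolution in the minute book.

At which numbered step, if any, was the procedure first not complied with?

Step 1 — counting 10 days from 1998-11-14 (when the board resolution is passed) gives a deadline of 1998-11-24; 1998-11-23 is within that limit.
Step 2 — must wait 20 days from 1998-11-23 (when the draft resolution is circulated), so not before 1998-12-13; done 1998-12-15, after the minimum wait.
Step 3 — 20 and 66 days from 1998-11-23 (when the draft resolution is circulated) are 1998-12-13 and 1999-01-28 respectively; 1998-12-16 falls inside that range.
Step 4 — 14 and 35 days from 1998-12-16 (when the information statement is filed) are 1998-12-30 and 1999-01-20 respectively; done 1999-01-01, which is between those dates.
Step 5 — 5 and 15 days from 1999-01-01 (when the proxy materials are mailed) are 1999-01-06 and 1999-01-16 respectively; done 1999-01-04 — 2 days before the window opened.

Step 5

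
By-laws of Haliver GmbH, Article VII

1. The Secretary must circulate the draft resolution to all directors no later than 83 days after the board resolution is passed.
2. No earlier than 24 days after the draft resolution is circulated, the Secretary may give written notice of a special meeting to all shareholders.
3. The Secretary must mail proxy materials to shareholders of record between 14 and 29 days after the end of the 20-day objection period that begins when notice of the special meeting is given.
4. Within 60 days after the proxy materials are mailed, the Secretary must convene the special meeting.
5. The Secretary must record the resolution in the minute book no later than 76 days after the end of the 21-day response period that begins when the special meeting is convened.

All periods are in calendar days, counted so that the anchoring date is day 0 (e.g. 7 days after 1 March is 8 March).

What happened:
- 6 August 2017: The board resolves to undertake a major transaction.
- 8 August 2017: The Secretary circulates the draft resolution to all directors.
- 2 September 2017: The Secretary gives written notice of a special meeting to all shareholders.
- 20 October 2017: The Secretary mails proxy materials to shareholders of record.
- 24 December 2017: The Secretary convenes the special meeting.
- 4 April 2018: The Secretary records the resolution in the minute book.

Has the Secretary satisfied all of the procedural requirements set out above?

Step 1 — counting 83 days from 6 August 2017 (when the board resolution is passed) gives a deadline of 28 October 2017; done 8 August 2017 — timely.
Step 2 — must wait 24 days from 8 August 2017 (when the draft resolution is circulated), so not before 1 September 2017; 2 September 2017 is on or after that date.
Step 3 — 14 and 29 days from 22 September 2017 (end of the 20-day objection period, which began when notice of the special meeting is given on 2 September 2017) are 6 October 2017 and 21 October 2017 respectively; done 20 October 2017 — within the window.
Step 4 — counting 60 days from 20 October 2017 (when the proxy materials are mailed) gives a deadline of 19 December 2017; not done until 24 December 2017, 5 days after the deadline.
The analysis stops there.

No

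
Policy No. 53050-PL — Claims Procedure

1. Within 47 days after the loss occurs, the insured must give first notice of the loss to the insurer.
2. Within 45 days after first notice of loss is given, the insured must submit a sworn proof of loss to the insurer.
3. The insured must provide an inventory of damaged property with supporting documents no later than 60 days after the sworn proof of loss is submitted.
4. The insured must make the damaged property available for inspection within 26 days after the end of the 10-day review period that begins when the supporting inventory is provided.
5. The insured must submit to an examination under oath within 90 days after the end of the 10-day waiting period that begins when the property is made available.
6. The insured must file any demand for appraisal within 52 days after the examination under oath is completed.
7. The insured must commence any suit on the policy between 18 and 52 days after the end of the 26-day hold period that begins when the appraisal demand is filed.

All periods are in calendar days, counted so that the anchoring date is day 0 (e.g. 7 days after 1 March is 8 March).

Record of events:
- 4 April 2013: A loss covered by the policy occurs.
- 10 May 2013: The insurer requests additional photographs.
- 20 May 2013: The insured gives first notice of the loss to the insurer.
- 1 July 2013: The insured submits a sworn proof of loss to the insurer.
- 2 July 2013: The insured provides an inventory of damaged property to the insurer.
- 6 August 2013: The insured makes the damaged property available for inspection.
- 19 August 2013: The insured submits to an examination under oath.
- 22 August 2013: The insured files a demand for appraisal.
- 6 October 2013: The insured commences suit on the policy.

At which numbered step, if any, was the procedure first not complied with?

None — every step was satisfied

Step 1 — counting 47 days from 4 April 2013 (when the loss occurs) gives a deadline of 21 May 2013; done 20 May 2013 — timely.
Step 2 — counting 45 days from 20 May 2013 (when first notice of loss is given) gives a deadline of 4 July 2013; 1 July 2013 is within that limit.
Step 3 — counting 60 days from 1 July 2013 (when the sworn proof of loss is submitted) gives a deadline of 30 August 2013; done 2 July 2013 — timely.
Step 4 — counting 26 days from 12 July 2013 (end of the 10-day review period, which began when the supporting inventory is provided on 2 July 2013) gives a deadline of 7 August 2013; completed 6 August 2013, before the deadline.
Step 5 — counting 90 days from 16 August 2013 (end of the 10-day waiting period, which began when the property is made available on 6 August 2013) gives a deadline of 14 November 2013; completed 19 August 2013, before the deadline.
Step 6 — counting 52 days from 19 August 2013 (when the examination under oath is completed) gives a deadline of 10 October 2013; completed 22 August 2013, before the deadline.
Step 7 — 18 and 52 days from 17 September 2013 (end of the 26-day hold period, which began when the appraisal demand is filed on 22 August 2013) are 5 October 2013 and 8 November 2013 respectively; done 6 October 2013, which is between those dates.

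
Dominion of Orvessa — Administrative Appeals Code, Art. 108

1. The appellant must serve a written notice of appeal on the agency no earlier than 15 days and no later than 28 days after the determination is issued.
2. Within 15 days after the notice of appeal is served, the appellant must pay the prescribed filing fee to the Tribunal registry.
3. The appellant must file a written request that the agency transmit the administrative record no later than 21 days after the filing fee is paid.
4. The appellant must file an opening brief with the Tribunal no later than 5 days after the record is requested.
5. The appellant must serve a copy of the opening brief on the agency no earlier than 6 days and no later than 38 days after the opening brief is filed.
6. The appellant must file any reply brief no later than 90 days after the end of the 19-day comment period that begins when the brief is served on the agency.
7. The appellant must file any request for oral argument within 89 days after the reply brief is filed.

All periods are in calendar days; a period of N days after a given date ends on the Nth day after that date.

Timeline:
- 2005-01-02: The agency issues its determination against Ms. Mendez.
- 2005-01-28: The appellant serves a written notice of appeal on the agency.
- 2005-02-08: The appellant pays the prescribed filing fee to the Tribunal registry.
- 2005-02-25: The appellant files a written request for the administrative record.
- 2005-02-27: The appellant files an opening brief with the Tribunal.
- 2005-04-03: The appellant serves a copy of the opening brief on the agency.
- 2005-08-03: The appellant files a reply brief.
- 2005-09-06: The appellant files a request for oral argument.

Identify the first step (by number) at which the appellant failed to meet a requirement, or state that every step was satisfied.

Step 6

Step 1 — 15 and 28 days from 2005-01-02 (when the determination is issued) are 2005-01-17 and 2005-01-30 respectively; 2005-01-28 falls inside that range.
Step 2 — counting 15 days from 2005-01-28 (when the notice of appeal is served) gives a deadline of 2005-02-12; completed 2005-02-08, before the deadline.
Step 3 — counting 21 days from 2005-02-08 (when the filing fee is paid) gives a deadline of 2005-03-01; 2005-02-25 is within that limit.
Step 4 — counting 5 days from 2005-02-25 (when the record is requested) gives a deadline of 2005-03-02; 2005-02-27 is within that limit.
Step 5 — 6 and 38 days from 2005-02-27 (when the opening brief is filed) are 2005-03-05 and 2005-04-06 respectively; 2005-04-03 falls inside that range.
Step 6 — counting 90 days from 2005-04-22 (end of the 19-day comment period, which began when the brief is served on the agency on 2005-04-03) gives a deadline of 2005-07-21; not done until 2005-08-03, 13 days after the deadline.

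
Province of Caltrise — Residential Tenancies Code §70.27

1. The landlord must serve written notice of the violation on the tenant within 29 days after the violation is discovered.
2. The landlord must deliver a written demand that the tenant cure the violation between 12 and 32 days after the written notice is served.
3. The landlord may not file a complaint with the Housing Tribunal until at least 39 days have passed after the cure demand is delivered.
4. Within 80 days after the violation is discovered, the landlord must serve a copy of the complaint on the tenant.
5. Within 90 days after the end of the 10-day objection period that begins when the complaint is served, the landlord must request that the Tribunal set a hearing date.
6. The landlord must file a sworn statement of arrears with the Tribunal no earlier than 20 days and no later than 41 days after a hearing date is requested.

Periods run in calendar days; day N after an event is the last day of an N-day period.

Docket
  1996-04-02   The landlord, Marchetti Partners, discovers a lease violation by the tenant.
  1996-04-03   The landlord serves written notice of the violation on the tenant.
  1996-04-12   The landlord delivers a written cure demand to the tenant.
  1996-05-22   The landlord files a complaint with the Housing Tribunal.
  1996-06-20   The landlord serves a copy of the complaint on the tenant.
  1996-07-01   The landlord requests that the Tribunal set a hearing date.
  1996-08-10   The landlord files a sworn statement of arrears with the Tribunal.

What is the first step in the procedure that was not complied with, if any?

Step 2

Step 1: 29 days after 1996-04-02 (when the violation is discovered) is 1996-05-01; completed 1996-04-03, before the deadline.
Step 2: the window is 12–32 days after 1996-04-03 (when the written notice is served), so 1996-04-15 through 1996-05-05; 1996-04-12 is 3 days too early.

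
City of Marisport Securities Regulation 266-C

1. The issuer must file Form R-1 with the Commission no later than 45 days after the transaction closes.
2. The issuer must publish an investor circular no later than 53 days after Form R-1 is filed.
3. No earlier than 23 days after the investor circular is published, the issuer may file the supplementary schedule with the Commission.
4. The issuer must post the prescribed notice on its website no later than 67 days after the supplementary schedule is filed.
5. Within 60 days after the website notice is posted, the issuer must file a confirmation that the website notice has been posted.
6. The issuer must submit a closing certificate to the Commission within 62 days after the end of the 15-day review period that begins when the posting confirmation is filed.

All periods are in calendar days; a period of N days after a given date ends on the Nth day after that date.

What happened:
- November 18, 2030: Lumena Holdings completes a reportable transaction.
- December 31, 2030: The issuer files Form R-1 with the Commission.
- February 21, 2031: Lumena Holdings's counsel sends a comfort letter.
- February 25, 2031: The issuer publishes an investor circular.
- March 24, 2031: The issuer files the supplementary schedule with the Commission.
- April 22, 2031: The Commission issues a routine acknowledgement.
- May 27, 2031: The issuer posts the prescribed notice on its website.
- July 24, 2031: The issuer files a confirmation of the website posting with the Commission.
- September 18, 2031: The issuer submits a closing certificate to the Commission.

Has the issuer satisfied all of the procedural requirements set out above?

Step 1 — counting 45 days from November 18, 2030 (when the transaction closes) gives a deadline of January 2, 2031; December 31, 2030 is within that limit.
Step 2 — counting 53 days from December 31, 2030 (when Form R-1 is filed) gives a deadline of February 22, 2031; not done until February 25, 2031, 3 days after the deadline.

No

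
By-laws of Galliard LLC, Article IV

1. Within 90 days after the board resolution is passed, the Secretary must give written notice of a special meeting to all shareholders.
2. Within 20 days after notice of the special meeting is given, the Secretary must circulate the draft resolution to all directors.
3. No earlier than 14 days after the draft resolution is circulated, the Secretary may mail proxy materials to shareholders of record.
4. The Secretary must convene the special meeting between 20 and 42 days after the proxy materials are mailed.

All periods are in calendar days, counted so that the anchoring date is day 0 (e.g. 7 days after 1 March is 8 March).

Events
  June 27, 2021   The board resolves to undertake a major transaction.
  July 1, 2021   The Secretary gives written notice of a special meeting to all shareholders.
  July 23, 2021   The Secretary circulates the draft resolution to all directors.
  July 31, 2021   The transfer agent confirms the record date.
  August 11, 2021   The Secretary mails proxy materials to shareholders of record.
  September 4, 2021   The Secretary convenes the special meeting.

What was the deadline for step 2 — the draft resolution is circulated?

July 21, 2021

Step 2 runs from July 1, 2021, when notice of the special meeting is given. 20 days after July 1, 2021 is July 21, 2021.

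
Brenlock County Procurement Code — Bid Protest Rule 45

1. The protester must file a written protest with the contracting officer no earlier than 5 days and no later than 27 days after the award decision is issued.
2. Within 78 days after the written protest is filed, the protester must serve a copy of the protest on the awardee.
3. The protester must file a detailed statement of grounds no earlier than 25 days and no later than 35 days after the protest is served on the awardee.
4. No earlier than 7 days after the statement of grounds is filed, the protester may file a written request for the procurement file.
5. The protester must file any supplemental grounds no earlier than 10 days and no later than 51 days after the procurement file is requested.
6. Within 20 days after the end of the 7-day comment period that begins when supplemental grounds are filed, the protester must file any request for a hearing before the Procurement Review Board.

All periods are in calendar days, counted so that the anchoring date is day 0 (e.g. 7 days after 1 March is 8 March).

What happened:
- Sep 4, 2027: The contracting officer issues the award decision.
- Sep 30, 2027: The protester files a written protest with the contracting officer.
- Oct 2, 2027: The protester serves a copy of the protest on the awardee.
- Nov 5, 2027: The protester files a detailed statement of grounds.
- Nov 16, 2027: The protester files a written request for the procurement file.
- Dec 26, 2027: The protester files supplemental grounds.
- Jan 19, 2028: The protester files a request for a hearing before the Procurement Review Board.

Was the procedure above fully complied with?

Yes

Step 1 — 5 and 27 days from Sep 4, 2027 (when the award decision is issued) are Sep 9, 2027 and Oct 1, 2027 respectively; done Sep 30, 2027 — within the window.
Step 2 — counting 78 days from Sep 30, 2027 (when the written protest is filed) gives a deadline of Dec 17, 2027; Oct 2, 2027 is within that limit.
Step 3 — 25 and 35 days from Oct 2, 2027 (when the protest is served on the awardee) are Oct 27, 2027 and Nov 6, 2027 respectively; Nov 5, 2027 falls inside that range.
Step 4 — must wait 7 days from Nov 5, 2027 (when the statement of grounds is filed), so not before Nov 12, 2027; done Nov 16, 2027, after the minimum wait.
Step 5 — 10 and 51 days from Nov 16, 2027 (when the procurement file is requested) are Nov 26, 2027 and Jan 6, 2028 respectively; done Dec 26, 2027, which is between those dates.
Step 6 — counting 20 days from Jan 2, 2028 (end of the 7-day comment period, which began when supplemental grounds are filed on Dec 26, 2027) gives a deadline of Jan 22, 2028; done Jan 19, 2028 — timely.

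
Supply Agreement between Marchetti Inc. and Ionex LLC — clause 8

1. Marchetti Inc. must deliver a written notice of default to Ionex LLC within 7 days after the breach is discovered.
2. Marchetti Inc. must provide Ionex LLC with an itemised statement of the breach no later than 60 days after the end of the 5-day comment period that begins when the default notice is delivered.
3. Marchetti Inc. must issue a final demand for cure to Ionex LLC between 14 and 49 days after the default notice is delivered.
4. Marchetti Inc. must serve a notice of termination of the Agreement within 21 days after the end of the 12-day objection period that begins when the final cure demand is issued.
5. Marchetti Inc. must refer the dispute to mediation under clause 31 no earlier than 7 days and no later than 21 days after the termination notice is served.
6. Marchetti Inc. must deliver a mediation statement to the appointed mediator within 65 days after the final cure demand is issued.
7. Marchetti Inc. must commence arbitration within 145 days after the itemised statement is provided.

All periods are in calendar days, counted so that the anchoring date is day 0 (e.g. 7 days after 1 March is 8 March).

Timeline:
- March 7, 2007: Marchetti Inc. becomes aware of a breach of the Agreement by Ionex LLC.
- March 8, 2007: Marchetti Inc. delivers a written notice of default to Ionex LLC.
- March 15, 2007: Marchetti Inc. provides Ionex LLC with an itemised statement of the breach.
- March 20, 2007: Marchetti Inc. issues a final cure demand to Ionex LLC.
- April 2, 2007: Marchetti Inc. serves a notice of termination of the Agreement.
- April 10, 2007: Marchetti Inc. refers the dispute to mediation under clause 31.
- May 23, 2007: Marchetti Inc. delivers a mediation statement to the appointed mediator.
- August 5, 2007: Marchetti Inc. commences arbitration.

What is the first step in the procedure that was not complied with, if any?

Step 1 — counting 7 days from March 7, 2007 (when the breach is discovered) gives a deadline of March 14, 2007; March 8, 2007 is within that limit.
Step 2 — counting 60 days from March 13, 2007 (end of the 5-day comment period, which began when the default notice is delivered on March 8, 2007) gives a deadline of May 12, 2007; March 15, 2007 is within that limit.
Step 3 — 14 and 49 days from March 8, 2007 (when the default notice is delivered) are March 22, 2007 and April 26, 2007 respectively; March 20, 2007 is 2 days too early.

Step 3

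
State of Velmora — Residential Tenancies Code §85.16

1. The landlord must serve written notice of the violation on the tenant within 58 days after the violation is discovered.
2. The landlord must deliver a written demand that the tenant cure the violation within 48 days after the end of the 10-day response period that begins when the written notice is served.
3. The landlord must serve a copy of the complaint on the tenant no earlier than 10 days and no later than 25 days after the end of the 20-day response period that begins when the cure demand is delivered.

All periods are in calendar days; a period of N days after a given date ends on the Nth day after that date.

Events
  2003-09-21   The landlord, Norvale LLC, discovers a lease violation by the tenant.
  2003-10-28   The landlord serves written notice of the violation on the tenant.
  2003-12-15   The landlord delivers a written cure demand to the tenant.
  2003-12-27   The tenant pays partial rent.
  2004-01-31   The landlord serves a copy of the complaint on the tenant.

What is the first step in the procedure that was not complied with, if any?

Step 3

Step 1 — counting 58 days from 2003-09-21 (when the violation is discovered) gives a deadline of 2003-11-18; 2003-10-28 is within that limit.
Step 2 — counting 48 days from 2003-11-07 (end of the 10-day response period, which began when the written notice is served on 2003-10-28) gives a deadline of 2003-12-25; completed 2003-12-15, before the deadline.
Step 3 — 10 and 25 days from 2004-01-04 (end of the 20-day response period, which began when the cure demand is delivered on 2003-12-15) are 2004-01-14 and 2004-01-29 respectively; done 2004-01-31 — 2 days after the window closed.
That is the first point of non-compliance.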